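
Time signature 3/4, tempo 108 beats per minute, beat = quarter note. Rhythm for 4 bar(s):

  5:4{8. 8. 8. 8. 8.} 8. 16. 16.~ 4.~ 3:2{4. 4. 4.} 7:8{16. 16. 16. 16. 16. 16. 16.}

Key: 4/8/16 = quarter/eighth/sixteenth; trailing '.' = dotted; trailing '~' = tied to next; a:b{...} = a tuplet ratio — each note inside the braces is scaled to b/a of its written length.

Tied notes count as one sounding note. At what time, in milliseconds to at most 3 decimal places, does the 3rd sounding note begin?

note 3 onset = 6/5b = 666.667ms

1. 0.0ms @ 0 + 333.333ms (3/5)
2. 333.333ms @ 3/5 + 333.333ms (3/5)
3. 666.667ms @ 6/5 + 333.333ms (3/5)
4. 1000.0ms @ 9/5 + 333.333ms (3/5)
5. 1333.333ms @ 12/5 + 333.333ms (3/5)
6. 1666.667ms @ 3 + 416.667ms (3/4)
7. 2083.333ms @ 15/4 + 208.333ms (3/8)
8. 2291.667ms @ 33/8 + 1597.222ms (23/8)
9. 3888.889ms @ 7 + 555.556ms (1)
10. 4444.444ms @ 8 + 555.556ms (1)
11. 5000.0ms @ 9 + 238.095ms (3/7)
12. 5238.095ms @ 66/7 + 238.095ms (3/7)
13. 5476.19ms @ 69/7 + 238.095ms (3/7)
14. 5714.286ms @ 72/7 + 238.095ms (3/7)
15. 5952.381ms @ 75/7 + 238.095ms (3/7)
16. 6190.476ms @ 78/7 + 238.095ms (3/7)
17. 6428.571ms @ 81/7 + 238.095ms (3/7)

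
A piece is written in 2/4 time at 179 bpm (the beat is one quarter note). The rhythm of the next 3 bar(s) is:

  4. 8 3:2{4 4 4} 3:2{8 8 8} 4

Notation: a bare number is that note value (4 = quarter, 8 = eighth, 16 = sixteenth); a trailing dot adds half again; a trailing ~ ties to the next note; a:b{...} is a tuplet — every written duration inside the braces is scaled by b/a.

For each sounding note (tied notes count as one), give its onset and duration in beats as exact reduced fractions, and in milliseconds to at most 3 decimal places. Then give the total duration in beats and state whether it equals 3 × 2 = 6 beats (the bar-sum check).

1) 0.0ms=0b +502.793ms=3/2b
2) 502.793ms=3/2b +167.598ms=1/2b
3) 670.391ms=2b +223.464ms=2/3b
4) 893.855ms=8/3b +223.464ms=2/3b
5) 1117.318ms=10/3b +223.464ms=2/3b
6) 1340.782ms=4b +111.732ms=1/3b
7) 1452.514ms=13/3b +111.732ms=1/3b
8) 1564.246ms=14/3b +111.732ms=1/3b
9) 1675.978ms=5b +335.196ms=1b
Σ=6b of 6 (179bpm 2/4) — PASS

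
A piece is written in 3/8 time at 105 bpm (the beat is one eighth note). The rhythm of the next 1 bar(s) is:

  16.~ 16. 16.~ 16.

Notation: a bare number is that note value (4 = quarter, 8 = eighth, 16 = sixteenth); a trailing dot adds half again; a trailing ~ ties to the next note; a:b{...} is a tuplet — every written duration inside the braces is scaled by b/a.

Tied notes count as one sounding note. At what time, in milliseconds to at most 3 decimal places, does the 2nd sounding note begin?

note 2 onset = 3/2b = 857.143ms

1. 0.0ms @ 0 + 857.143ms (3/2)
2. 857.143ms @ 3/2 + 857.143ms (3/2)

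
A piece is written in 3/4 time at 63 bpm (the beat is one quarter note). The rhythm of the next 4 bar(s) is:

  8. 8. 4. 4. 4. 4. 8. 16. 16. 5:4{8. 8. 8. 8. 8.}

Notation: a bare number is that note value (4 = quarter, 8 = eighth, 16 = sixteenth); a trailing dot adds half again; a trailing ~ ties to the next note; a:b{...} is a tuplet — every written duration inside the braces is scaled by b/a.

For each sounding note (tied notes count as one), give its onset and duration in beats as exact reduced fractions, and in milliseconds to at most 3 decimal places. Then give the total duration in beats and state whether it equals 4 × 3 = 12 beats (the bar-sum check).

1) 0.0ms=0b +714.286ms=3/4b
2) 714.286ms=3/4b +714.286ms=3/4b
3) 1428.571ms=3/2b +1428.571ms=3/2b
4) 2857.143ms=3b +1428.571ms=3/2b
5) 4285.714ms=9/2b +1428.571ms=3/2b
6) 5714.286ms=6b +1428.571ms=3/2b
7) 7142.857ms=15/2b +714.286ms=3/4b
8) 7857.143ms=33/4b +357.143ms=3/8b
9) 8214.286ms=69/8b +357.143ms=3/8b
10) 8571.429ms=9b +571.429ms=3/5b
11) 9142.857ms=48/5b +571.429ms=3/5b
12) 9714.286ms=51/5b +571.429ms=3/5b
13) 10285.714ms=54/5b +571.429ms=3/5b
14) 10857.143ms=57/5b +571.429ms=3/5b
Σ=12b of 12 (63bpm 3/4) — PASS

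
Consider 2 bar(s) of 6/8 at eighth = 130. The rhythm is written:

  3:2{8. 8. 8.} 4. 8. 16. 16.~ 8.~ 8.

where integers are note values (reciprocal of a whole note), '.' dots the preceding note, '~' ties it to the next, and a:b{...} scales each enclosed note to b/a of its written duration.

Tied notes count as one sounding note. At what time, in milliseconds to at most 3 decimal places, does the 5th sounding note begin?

1. 0.0ms @ 0 + 461.538ms (1)
2. 461.538ms @ 1 + 461.538ms (1)
3. 923.077ms @ 2 + 461.538ms (1)
4. 1384.615ms @ 3 + 1384.615ms (3)
5. 2769.231ms @ 6 + 692.308ms (3/2)
6. 3461.538ms @ 15/2 + 346.154ms (3/4)
7. 3807.692ms @ 33/4 + 1730.769ms (15/4)

note 5 onset = 6b = 2769.231ms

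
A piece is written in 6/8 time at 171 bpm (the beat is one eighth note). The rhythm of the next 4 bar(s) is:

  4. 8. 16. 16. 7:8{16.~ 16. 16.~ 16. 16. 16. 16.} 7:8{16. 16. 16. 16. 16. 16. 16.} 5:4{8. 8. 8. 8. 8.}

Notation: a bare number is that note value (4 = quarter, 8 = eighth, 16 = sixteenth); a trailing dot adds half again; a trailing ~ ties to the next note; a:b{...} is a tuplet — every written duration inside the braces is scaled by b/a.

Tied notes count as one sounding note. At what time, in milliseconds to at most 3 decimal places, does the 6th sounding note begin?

note 6 onset = 54/7b = 2706.767ms

1. 0.0ms @ 0 + 1052.632ms (3)
2. 1052.632ms @ 3 + 526.316ms (3/2)
3. 1578.947ms @ 9/2 + 263.158ms (3/4)
4. 1842.105ms @ 21/4 + 263.158ms (3/4)
5. 2105.263ms @ 6 + 601.504ms (12/7)
6. 2706.767ms @ 54/7 + 601.504ms (12/7)
7. 3308.271ms @ 66/7 + 300.752ms (6/7)
8. 3609.023ms @ 72/7 + 300.752ms (6/7)
9. 3909.774ms @ 78/7 + 300.752ms (6/7)
10. 4210.526ms @ 12 + 300.752ms (6/7)
11. 4511.278ms @ 90/7 + 300.752ms (6/7)
12. 4812.03ms @ 96/7 + 300.752ms (6/7)
13. 5112.782ms @ 102/7 + 300.752ms (6/7)
14. 5413.534ms @ 108/7 + 300.752ms (6/7)
15. 5714.286ms @ 114/7 + 300.752ms (6/7)
16. 6015.038ms @ 120/7 + 300.752ms (6/7)
17. 6315.789ms @ 18 + 421.053ms (6/5)
18. 6736.842ms @ 96/5 + 421.053ms (6/5)
19. 7157.895ms @ 102/5 + 421.053ms (6/5)
20. 7578.947ms @ 108/5 + 421.053ms (6/5)
21. 8000.0ms @ 114/5 + 421.053ms (6/5)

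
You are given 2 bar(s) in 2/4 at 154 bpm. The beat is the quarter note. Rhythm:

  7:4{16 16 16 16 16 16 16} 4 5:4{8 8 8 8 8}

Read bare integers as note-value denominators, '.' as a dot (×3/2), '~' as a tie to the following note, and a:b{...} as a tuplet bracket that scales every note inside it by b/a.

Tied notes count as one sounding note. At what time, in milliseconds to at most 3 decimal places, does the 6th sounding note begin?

1. 0.0ms @ 0 + 55.659ms (1/7)
2. 55.659ms @ 1/7 + 55.659ms (1/7)
3. 111.317ms @ 2/7 + 55.659ms (1/7)
4. 166.976ms @ 3/7 + 55.659ms (1/7)
5. 222.635ms @ 4/7 + 55.659ms (1/7)
6. 278.293ms @ 5/7 + 55.659ms (1/7)
7. 333.952ms @ 6/7 + 55.659ms (1/7)
8. 389.61ms @ 1 + 389.61ms (1)
9. 779.221ms @ 2 + 155.844ms (2/5)
10. 935.065ms @ 12/5 + 155.844ms (2/5)
11. 1090.909ms @ 14/5 + 155.844ms (2/5)
12. 1246.753ms @ 16/5 + 155.844ms (2/5)
13. 1402.597ms @ 18/5 + 155.844ms (2/5)

note 6 onset = 5/7b = 278.293ms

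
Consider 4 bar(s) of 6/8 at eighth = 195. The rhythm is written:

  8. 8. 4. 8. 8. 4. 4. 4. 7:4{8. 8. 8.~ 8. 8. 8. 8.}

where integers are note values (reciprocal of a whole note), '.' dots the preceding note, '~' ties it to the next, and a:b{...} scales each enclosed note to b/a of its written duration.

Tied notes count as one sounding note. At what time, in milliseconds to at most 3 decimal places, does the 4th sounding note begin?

1. 0.0ms @ 0 + 461.538ms (3/2)
2. 461.538ms @ 3/2 + 461.538ms (3/2)
3. 923.077ms @ 3 + 923.077ms (3)
4. 1846.154ms @ 6 + 461.538ms (3/2)
5. 2307.692ms @ 15/2 + 461.538ms (3/2)
6. 2769.231ms @ 9 + 923.077ms (3)
7. 3692.308ms @ 12 + 923.077ms (3)
8. 4615.385ms @ 15 + 923.077ms (3)
9. 5538.462ms @ 18 + 263.736ms (6/7)
10. 5802.198ms @ 132/7 + 263.736ms (6/7)
11. 6065.934ms @ 138/7 + 527.473ms (12/7)
12. 6593.407ms @ 150/7 + 263.736ms (6/7)
13. 6857.143ms @ 156/7 + 263.736ms (6/7)
14. 7120.879ms @ 162/7 + 263.736ms (6/7)

note 4 onset = 6b = 1846.154ms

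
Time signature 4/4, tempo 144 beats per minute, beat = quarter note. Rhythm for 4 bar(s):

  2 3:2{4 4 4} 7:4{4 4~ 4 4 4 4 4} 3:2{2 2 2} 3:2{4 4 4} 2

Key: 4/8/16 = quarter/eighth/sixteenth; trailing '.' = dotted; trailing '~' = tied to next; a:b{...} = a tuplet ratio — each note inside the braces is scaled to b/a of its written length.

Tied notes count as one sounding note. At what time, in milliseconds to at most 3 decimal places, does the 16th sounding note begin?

1. 0.0ms @ 0 + 833.333ms (2)
2. 833.333ms @ 2 + 277.778ms (2/3)
3. 1111.111ms @ 8/3 + 277.778ms (2/3)
4. 1388.889ms @ 10/3 + 277.778ms (2/3)
5. 1666.667ms @ 4 + 238.095ms (4/7)
6. 1904.762ms @ 32/7 + 476.19ms (8/7)
7. 2380.952ms @ 40/7 + 238.095ms (4/7)
8. 2619.048ms @ 44/7 + 238.095ms (4/7)
9. 2857.143ms @ 48/7 + 238.095ms (4/7)
10. 3095.238ms @ 52/7 + 238.095ms (4/7)
11. 3333.333ms @ 8 + 555.556ms (4/3)
12. 3888.889ms @ 28/3 + 555.556ms (4/3)
13. 4444.444ms @ 32/3 + 555.556ms (4/3)
14. 5000.0ms @ 12 + 277.778ms (2/3)
15. 5277.778ms @ 38/3 + 277.778ms (2/3)
16. 5555.556ms @ 40/3 + 277.778ms (2/3)
17. 5833.333ms @ 14 + 833.333ms (2)

note 16 onset = 40/3b = 5555.556ms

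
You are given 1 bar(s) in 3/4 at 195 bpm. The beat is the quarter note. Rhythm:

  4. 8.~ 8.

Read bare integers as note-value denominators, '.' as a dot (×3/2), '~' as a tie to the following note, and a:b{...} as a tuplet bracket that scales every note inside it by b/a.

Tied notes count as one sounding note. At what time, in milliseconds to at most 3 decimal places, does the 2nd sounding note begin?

note 2 onset = 3/2b = 461.538ms

1. 0.0ms @ 0 + 461.538ms (3/2)
2. 461.538ms @ 3/2 + 461.538ms (3/2)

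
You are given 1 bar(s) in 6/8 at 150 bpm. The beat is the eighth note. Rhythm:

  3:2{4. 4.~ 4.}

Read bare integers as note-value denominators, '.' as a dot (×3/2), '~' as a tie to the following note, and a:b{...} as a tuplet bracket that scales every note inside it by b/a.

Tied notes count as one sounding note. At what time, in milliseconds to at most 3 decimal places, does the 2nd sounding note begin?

1. 0.0ms @ 0 + 800.0ms (2)
2. 800.0ms @ 2 + 1600.0ms (4)

note 2 onset = 2b = 800.0ms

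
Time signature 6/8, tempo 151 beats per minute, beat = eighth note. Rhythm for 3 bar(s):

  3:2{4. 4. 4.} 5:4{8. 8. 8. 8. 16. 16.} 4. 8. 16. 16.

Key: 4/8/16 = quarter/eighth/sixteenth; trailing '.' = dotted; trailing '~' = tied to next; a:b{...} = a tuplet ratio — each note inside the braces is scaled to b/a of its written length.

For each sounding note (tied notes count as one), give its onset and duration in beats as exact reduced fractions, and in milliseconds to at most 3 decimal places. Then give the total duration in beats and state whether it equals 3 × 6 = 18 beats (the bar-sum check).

1) 0.0ms=0b +794.702ms=2b
2) 794.702ms=2b +794.702ms=2b
3) 1589.404ms=4b +794.702ms=2b
4) 2384.106ms=6b +476.821ms=6/5b
5) 2860.927ms=36/5b +476.821ms=6/5b
6) 3337.748ms=42/5b +476.821ms=6/5b
7) 3814.57ms=48/5b +476.821ms=6/5b
8) 4291.391ms=54/5b +238.411ms=3/5b
9) 4529.801ms=57/5b +238.411ms=3/5b
10) 4768.212ms=12b +1192.053ms=3b
11) 5960.265ms=15b +596.026ms=3/2b
12) 6556.291ms=33/2b +298.013ms=3/4b
13) 6854.305ms=69/4b +298.013ms=3/4b
Σ=18b of 18 (151bpm 6/8) — PASS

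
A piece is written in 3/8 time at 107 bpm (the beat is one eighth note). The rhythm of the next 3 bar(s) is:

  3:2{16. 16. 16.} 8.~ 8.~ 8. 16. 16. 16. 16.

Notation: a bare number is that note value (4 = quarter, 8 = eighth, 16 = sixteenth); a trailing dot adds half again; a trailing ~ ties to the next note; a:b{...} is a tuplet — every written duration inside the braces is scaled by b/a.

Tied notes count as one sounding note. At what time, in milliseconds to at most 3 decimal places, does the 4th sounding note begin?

note 4 onset = 3/2b = 841.121ms

1. 0.0ms @ 0 + 280.374ms (1/2)
2. 280.374ms @ 1/2 + 280.374ms (1/2)
3. 560.748ms @ 1 + 280.374ms (1/2)
4. 841.121ms @ 3/2 + 2523.364ms (9/2)
5. 3364.486ms @ 6 + 420.561ms (3/4)
6. 3785.047ms @ 27/4 + 420.561ms (3/4)
7. 4205.607ms @ 15/2 + 420.561ms (3/4)
8. 4626.168ms @ 33/4 + 420.561ms (3/4)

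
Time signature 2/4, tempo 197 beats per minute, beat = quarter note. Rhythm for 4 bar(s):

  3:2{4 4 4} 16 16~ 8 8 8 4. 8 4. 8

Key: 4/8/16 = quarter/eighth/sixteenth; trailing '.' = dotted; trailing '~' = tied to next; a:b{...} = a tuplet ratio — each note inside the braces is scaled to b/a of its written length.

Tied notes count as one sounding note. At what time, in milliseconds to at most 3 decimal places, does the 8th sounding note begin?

note 8 onset = 4b = 1218.274ms

1. 0.0ms @ 0 + 203.046ms (2/3)
2. 203.046ms @ 2/3 + 203.046ms (2/3)
3. 406.091ms @ 4/3 + 203.046ms (2/3)
4. 609.137ms @ 2 + 76.142ms (1/4)
5. 685.279ms @ 9/4 + 228.426ms (3/4)
6. 913.706ms @ 3 + 152.284ms (1/2)
7. 1065.99ms @ 7/2 + 152.284ms (1/2)
8. 1218.274ms @ 4 + 456.853ms (3/2)
9. 1675.127ms @ 11/2 + 152.284ms (1/2)
10. 1827.411ms @ 6 + 456.853ms (3/2)
11. 2284.264ms @ 15/2 + 152.284ms (1/2)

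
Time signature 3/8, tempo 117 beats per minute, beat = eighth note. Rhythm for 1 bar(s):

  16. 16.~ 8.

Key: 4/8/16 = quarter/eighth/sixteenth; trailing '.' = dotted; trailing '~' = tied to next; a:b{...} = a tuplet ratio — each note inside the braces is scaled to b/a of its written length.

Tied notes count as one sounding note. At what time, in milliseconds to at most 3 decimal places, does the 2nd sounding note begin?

note 2 onset = 3/4b = 384.615ms

1. 0.0ms @ 0 + 384.615ms (3/4)
2. 384.615ms @ 3/4 + 1153.846ms (9/4)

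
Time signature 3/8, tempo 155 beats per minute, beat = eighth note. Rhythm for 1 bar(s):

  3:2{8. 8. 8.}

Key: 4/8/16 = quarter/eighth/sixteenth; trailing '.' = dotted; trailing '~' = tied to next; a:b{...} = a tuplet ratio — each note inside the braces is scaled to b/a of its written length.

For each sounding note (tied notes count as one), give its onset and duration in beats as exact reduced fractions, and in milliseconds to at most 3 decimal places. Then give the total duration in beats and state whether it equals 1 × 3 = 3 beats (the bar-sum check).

1) 0.0ms=0b +387.097ms=1b
2) 387.097ms=1b +387.097ms=1b
3) 774.194ms=2b +387.097ms=1b
Σ=3b of 3 (155bpm 3/8) — PASS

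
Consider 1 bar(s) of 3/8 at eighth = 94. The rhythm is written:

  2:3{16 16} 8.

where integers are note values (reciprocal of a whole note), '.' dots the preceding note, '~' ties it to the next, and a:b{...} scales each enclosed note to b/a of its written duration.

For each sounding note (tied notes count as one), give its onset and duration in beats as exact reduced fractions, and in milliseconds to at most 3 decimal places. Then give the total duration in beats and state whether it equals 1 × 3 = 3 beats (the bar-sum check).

1) 0.0ms=0b +478.723ms=3/4b
2) 478.723ms=3/4b +478.723ms=3/4b
3) 957.447ms=3/2b +957.447ms=3/2b
Σ=3b of 3 (94bpm 3/8) — PASS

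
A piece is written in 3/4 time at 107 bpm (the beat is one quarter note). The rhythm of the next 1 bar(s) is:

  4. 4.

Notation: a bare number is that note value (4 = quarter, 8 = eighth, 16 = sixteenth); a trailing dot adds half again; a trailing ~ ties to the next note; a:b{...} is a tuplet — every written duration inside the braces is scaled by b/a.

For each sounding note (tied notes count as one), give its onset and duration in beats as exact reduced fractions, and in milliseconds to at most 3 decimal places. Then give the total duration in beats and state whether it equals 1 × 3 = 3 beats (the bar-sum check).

1) 0.0ms=0b +841.121ms=3/2b
2) 841.121ms=3/2b +841.121ms=3/2b
Σ=3b of 3 (107bpm 3/4) — PASS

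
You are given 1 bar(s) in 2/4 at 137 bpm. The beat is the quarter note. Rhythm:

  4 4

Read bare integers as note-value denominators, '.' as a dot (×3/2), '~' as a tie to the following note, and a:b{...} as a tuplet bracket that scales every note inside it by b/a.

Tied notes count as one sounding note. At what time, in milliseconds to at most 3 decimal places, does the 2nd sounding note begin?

1. 0.0ms @ 0 + 437.956ms (1)
2. 437.956ms @ 1 + 437.956ms (1)

note 2 onset = 1b = 437.956ms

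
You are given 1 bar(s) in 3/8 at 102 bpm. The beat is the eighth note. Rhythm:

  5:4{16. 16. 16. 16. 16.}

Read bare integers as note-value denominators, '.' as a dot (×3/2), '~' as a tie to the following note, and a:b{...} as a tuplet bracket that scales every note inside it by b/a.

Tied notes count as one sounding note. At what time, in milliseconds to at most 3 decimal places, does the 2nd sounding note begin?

note 2 onset = 3/5b = 352.941ms

1. 0.0ms @ 0 + 352.941ms (3/5)
2. 352.941ms @ 3/5 + 352.941ms (3/5)
3. 705.882ms @ 6/5 + 352.941ms (3/5)
4. 1058.824ms @ 9/5 + 352.941ms (3/5)
5. 1411.765ms @ 12/5 + 352.941ms (3/5)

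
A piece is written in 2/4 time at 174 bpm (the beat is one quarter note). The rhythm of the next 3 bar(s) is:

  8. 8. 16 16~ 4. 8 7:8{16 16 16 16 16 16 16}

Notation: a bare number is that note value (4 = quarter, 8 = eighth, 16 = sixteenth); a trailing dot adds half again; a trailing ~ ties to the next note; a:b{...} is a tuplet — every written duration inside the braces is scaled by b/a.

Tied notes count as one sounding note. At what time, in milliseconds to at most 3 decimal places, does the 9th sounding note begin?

note 9 onset = 34/7b = 1674.877ms

1. 0.0ms @ 0 + 258.621ms (3/4)
2. 258.621ms @ 3/4 + 258.621ms (3/4)
3. 517.241ms @ 3/2 + 86.207ms (1/4)
4. 603.448ms @ 7/4 + 603.448ms (7/4)
5. 1206.897ms @ 7/2 + 172.414ms (1/2)
6. 1379.31ms @ 4 + 98.522ms (2/7)
7. 1477.833ms @ 30/7 + 98.522ms (2/7)
8. 1576.355ms @ 32/7 + 98.522ms (2/7)
9. 1674.877ms @ 34/7 + 98.522ms (2/7)
10. 1773.399ms @ 36/7 + 98.522ms (2/7)
11. 1871.921ms @ 38/7 + 98.522ms (2/7)
12. 1970.443ms @ 40/7 + 98.522ms (2/7)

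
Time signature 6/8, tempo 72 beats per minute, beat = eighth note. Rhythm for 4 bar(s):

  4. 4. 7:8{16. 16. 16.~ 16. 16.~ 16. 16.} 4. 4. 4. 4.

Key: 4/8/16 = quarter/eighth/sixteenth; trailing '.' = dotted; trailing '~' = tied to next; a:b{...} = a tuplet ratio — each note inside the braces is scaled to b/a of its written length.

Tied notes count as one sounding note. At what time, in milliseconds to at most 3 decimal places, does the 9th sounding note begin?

note 9 onset = 15b = 12500.0ms

1. 0.0ms @ 0 + 2500.0ms (3)
2. 2500.0ms @ 3 + 2500.0ms (3)
3. 5000.0ms @ 6 + 714.286ms (6/7)
4. 5714.286ms @ 48/7 + 714.286ms (6/7)
5. 6428.571ms @ 54/7 + 1428.571ms (12/7)
6. 7857.143ms @ 66/7 + 1428.571ms (12/7)
7. 9285.714ms @ 78/7 + 714.286ms (6/7)
8. 10000.0ms @ 12 + 2500.0ms (3)
9. 12500.0ms @ 15 + 2500.0ms (3)
10. 15000.0ms @ 18 + 2500.0ms (3)
11. 17500.0ms @ 21 + 2500.0ms (3)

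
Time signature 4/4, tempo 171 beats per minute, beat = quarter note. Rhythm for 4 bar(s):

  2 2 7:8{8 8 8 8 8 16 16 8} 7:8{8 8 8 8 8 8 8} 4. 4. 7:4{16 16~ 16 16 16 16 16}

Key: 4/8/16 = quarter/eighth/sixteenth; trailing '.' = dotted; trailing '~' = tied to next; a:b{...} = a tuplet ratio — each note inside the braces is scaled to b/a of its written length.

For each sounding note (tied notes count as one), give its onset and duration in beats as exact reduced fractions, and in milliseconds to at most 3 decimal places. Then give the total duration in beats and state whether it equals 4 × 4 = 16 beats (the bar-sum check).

1) 0.0ms=0b +701.754ms=2b
2) 701.754ms=2b +701.754ms=2b
3) 1403.509ms=4b +200.501ms=4/7b
4) 1604.01ms=32/7b +200.501ms=4/7b
5) 1804.511ms=36/7b +200.501ms=4/7b
6) 2005.013ms=40/7b +200.501ms=4/7b
7) 2205.514ms=44/7b +200.501ms=4/7b
8) 2406.015ms=48/7b +100.251ms=2/7b
9) 2506.266ms=50/7b +100.251ms=2/7b
10) 2606.516ms=52/7b +200.501ms=4/7b
11) 2807.018ms=8b +200.501ms=4/7b
12) 3007.519ms=60/7b +200.501ms=4/7b
13) 3208.02ms=64/7b +200.501ms=4/7b
14) 3408.521ms=68/7b +200.501ms=4/7b
15) 3609.023ms=72/7b +200.501ms=4/7b
16) 3809.524ms=76/7b +200.501ms=4/7b
17) 4010.025ms=80/7b +200.501ms=4/7b
18) 4210.526ms=12b +526.316ms=3/2b
19) 4736.842ms=27/2b +526.316ms=3/2b
20) 5263.158ms=15b +50.125ms=1/7b
21) 5313.283ms=106/7b +100.251ms=2/7b
22) 5413.534ms=108/7b +50.125ms=1/7b
23) 5463.659ms=109/7b +50.125ms=1/7b
24) 5513.784ms=110/7b +50.125ms=1/7b
25) 5563.91ms=111/7b +50.125ms=1/7b
Σ=16b of 16 (171bpm 4/4) — PASS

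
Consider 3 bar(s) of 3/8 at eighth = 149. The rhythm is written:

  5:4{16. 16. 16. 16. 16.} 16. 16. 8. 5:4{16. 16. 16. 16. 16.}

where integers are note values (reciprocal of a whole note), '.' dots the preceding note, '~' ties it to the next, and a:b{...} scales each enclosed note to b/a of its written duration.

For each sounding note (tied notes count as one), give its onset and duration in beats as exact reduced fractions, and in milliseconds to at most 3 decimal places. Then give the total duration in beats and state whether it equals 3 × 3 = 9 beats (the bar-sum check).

1) 0.0ms=0b +241.611ms=3/5b
2) 241.611ms=3/5b +241.611ms=3/5b
3) 483.221ms=6/5b +241.611ms=3/5b
4) 724.832ms=9/5b +241.611ms=3/5b
5) 966.443ms=12/5b +241.611ms=3/5b
6) 1208.054ms=3b +302.013ms=3/4b
7) 1510.067ms=15/4b +302.013ms=3/4b
8) 1812.081ms=9/2b +604.027ms=3/2b
9) 2416.107ms=6b +241.611ms=3/5b
10) 2657.718ms=33/5b +241.611ms=3/5b
11) 2899.329ms=36/5b +241.611ms=3/5b
12) 3140.94ms=39/5b +241.611ms=3/5b
13) 3382.55ms=42/5b +241.611ms=3/5b
Σ=9b of 9 (149bpm 3/8) — PASS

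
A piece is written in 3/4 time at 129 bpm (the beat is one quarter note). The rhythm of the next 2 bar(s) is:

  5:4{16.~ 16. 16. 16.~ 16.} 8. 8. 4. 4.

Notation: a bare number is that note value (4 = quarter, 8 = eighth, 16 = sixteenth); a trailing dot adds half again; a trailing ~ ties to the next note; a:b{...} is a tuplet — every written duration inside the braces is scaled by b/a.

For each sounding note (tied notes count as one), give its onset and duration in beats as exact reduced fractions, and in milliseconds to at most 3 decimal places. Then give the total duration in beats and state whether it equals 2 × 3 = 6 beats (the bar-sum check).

1) 0.0ms=0b +279.07ms=3/5b
2) 279.07ms=3/5b +139.535ms=3/10b
3) 418.605ms=9/10b +279.07ms=3/5b
4) 697.674ms=3/2b +348.837ms=3/4b
5) 1046.512ms=9/4b +348.837ms=3/4b
6) 1395.349ms=3b +697.674ms=3/2b
7) 2093.023ms=9/2b +697.674ms=3/2b
Σ=6b of 6 (129bpm 3/4) — PASS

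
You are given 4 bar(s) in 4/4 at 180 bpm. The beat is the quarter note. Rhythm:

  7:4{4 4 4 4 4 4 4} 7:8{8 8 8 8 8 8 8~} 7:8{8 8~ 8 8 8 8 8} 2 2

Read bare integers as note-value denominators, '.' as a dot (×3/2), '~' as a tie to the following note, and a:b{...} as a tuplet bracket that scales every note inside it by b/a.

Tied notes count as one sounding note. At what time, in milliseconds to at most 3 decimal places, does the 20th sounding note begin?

1. 0.0ms @ 0 + 190.476ms (4/7)
2. 190.476ms @ 4/7 + 190.476ms (4/7)
3. 380.952ms @ 8/7 + 190.476ms (4/7)
4. 571.429ms @ 12/7 + 190.476ms (4/7)
5. 761.905ms @ 16/7 + 190.476ms (4/7)
6. 952.381ms @ 20/7 + 190.476ms (4/7)
7. 1142.857ms @ 24/7 + 190.476ms (4/7)
8. 1333.333ms @ 4 + 190.476ms (4/7)
9. 1523.81ms @ 32/7 + 190.476ms (4/7)
10. 1714.286ms @ 36/7 + 190.476ms (4/7)
11. 1904.762ms @ 40/7 + 190.476ms (4/7)
12. 2095.238ms @ 44/7 + 190.476ms (4/7)
13. 2285.714ms @ 48/7 + 190.476ms (4/7)
14. 2476.19ms @ 52/7 + 380.952ms (8/7)
15. 2857.143ms @ 60/7 + 380.952ms (8/7)
16. 3238.095ms @ 68/7 + 190.476ms (4/7)
17. 3428.571ms @ 72/7 + 190.476ms (4/7)
18. 3619.048ms @ 76/7 + 190.476ms (4/7)
19. 3809.524ms @ 80/7 + 190.476ms (4/7)
20. 4000.0ms @ 12 + 666.667ms (2)
21. 4666.667ms @ 14 + 666.667ms (2)

note 20 onset = 12b = 4000.0ms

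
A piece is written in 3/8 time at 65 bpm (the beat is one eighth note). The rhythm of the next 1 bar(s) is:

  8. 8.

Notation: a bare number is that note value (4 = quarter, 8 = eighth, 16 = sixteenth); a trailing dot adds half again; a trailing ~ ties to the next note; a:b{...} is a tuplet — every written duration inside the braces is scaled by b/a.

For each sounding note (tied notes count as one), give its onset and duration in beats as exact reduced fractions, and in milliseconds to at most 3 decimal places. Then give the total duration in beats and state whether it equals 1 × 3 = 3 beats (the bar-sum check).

1) 0.0ms=0b +1384.615ms=3/2b
2) 1384.615ms=3/2b +1384.615ms=3/2b
Σ=3b of 3 (65bpm 3/8) — PASS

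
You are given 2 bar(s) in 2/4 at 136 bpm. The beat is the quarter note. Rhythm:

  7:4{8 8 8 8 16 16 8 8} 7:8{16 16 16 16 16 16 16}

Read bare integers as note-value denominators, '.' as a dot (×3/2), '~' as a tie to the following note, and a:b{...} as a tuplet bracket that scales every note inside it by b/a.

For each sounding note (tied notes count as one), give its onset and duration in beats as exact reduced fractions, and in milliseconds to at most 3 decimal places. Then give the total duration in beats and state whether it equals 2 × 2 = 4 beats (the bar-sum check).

1) 0.0ms=0b +126.05ms=2/7b
2) 126.05ms=2/7b +126.05ms=2/7b
3) 252.101ms=4/7b +126.05ms=2/7b
4) 378.151ms=6/7b +126.05ms=2/7b
5) 504.202ms=8/7b +63.025ms=1/7b
6) 567.227ms=9/7b +63.025ms=1/7b
7) 630.252ms=10/7b +126.05ms=2/7b
8) 756.303ms=12/7b +126.05ms=2/7b
9) 882.353ms=2b +126.05ms=2/7b
10) 1008.403ms=16/7b +126.05ms=2/7b
11) 1134.454ms=18/7b +126.05ms=2/7b
12) 1260.504ms=20/7b +126.05ms=2/7b
13) 1386.555ms=22/7b +126.05ms=2/7b
14) 1512.605ms=24/7b +126.05ms=2/7b
15) 1638.655ms=26/7b +126.05ms=2/7b
Σ=4b of 4 (136bpm 2/4) — PASS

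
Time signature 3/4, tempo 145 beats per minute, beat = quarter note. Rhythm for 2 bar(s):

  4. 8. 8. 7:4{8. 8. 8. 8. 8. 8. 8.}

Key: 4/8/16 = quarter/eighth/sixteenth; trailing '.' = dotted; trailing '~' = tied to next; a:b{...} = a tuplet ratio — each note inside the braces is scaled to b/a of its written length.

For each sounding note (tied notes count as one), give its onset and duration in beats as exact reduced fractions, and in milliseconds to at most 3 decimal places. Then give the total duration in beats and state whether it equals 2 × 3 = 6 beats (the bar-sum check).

1) 0.0ms=0b +620.69ms=3/2b
2) 620.69ms=3/2b +310.345ms=3/4b
3) 931.034ms=9/4b +310.345ms=3/4b
4) 1241.379ms=3b +177.34ms=3/7b
5) 1418.719ms=24/7b +177.34ms=3/7b
6) 1596.059ms=27/7b +177.34ms=3/7b
7) 1773.399ms=30/7b +177.34ms=3/7b
8) 1950.739ms=33/7b +177.34ms=3/7b
9) 2128.079ms=36/7b +177.34ms=3/7b
10) 2305.419ms=39/7b +177.34ms=3/7b
Σ=6b of 6 (145bpm 3/4) — PASS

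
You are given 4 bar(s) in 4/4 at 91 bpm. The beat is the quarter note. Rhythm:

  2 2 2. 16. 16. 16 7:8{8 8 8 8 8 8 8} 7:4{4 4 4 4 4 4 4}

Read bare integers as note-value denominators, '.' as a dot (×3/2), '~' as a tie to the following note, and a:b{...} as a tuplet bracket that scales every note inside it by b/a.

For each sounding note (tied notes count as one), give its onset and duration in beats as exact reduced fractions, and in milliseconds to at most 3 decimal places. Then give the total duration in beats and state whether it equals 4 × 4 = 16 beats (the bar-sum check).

1) 0.0ms=0b +1318.681ms=2b
2) 1318.681ms=2b +1318.681ms=2b
3) 2637.363ms=4b +1978.022ms=3b
4) 4615.385ms=7b +247.253ms=3/8b
5) 4862.637ms=59/8b +247.253ms=3/8b
6) 5109.89ms=31/4b +164.835ms=1/4b
7) 5274.725ms=8b +376.766ms=4/7b
8) 5651.491ms=60/7b +376.766ms=4/7b
9) 6028.257ms=64/7b +376.766ms=4/7b
10) 6405.024ms=68/7b +376.766ms=4/7b
11) 6781.79ms=72/7b +376.766ms=4/7b
12) 7158.556ms=76/7b +376.766ms=4/7b
13) 7535.322ms=80/7b +376.766ms=4/7b
14) 7912.088ms=12b +376.766ms=4/7b
15) 8288.854ms=88/7b +376.766ms=4/7b
16) 8665.62ms=92/7b +376.766ms=4/7b
17) 9042.386ms=96/7b +376.766ms=4/7b
18) 9419.152ms=100/7b +376.766ms=4/7b
19) 9795.918ms=104/7b +376.766ms=4/7b
20) 10172.684ms=108/7b +376.766ms=4/7b
Σ=16b of 16 (91bpm 4/4) — PASS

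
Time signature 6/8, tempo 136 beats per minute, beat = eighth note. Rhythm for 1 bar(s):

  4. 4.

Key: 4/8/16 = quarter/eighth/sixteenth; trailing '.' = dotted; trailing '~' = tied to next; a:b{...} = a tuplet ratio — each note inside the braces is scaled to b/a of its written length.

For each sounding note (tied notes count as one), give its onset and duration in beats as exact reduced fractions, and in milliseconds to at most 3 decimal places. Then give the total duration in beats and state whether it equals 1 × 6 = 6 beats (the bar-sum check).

1) 0.0ms=0b +1323.529ms=3b
2) 1323.529ms=3b +1323.529ms=3b
Σ=6b of 6 (136bpm 6/8) — PASS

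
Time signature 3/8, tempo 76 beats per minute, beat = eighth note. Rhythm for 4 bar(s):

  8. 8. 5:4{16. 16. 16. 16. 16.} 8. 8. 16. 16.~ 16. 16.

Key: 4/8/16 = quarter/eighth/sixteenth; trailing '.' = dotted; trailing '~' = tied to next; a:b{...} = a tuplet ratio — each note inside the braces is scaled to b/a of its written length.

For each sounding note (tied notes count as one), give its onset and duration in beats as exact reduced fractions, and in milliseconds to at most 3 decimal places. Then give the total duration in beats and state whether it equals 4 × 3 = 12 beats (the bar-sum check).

1) 0.0ms=0b +1184.211ms=3/2b
2) 1184.211ms=3/2b +1184.211ms=3/2b
3) 2368.421ms=3b +473.684ms=3/5b
4) 2842.105ms=18/5b +473.684ms=3/5b
5) 3315.789ms=21/5b +473.684ms=3/5b
6) 3789.474ms=24/5b +473.684ms=3/5b
7) 4263.158ms=27/5b +473.684ms=3/5b
8) 4736.842ms=6b +1184.211ms=3/2b
9) 5921.053ms=15/2b +1184.211ms=3/2b
10) 7105.263ms=9b +592.105ms=3/4b
11) 7697.368ms=39/4b +1184.211ms=3/2b
12) 8881.579ms=45/4b +592.105ms=3/4b
Σ=12b of 12 (76bpm 3/8) — PASS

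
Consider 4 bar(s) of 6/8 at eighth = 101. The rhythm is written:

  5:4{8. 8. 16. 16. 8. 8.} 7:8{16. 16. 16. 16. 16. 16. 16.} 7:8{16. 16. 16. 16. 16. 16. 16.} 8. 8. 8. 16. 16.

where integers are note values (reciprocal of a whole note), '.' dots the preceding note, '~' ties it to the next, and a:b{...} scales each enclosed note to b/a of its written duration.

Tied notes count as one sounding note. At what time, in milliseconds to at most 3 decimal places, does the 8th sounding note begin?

1. 0.0ms @ 0 + 712.871ms (6/5)
2. 712.871ms @ 6/5 + 712.871ms (6/5)
3. 1425.743ms @ 12/5 + 356.436ms (3/5)
4. 1782.178ms @ 3 + 356.436ms (3/5)
5. 2138.614ms @ 18/5 + 712.871ms (6/5)
6. 2851.485ms @ 24/5 + 712.871ms (6/5)
7. 3564.356ms @ 6 + 509.194ms (6/7)
8. 4073.55ms @ 48/7 + 509.194ms (6/7)
9. 4582.744ms @ 54/7 + 509.194ms (6/7)
10. 5091.938ms @ 60/7 + 509.194ms (6/7)
11. 5601.132ms @ 66/7 + 509.194ms (6/7)
12. 6110.325ms @ 72/7 + 509.194ms (6/7)
13. 6619.519ms @ 78/7 + 509.194ms (6/7)
14. 7128.713ms @ 12 + 509.194ms (6/7)
15. 7637.907ms @ 90/7 + 509.194ms (6/7)
16. 8147.1ms @ 96/7 + 509.194ms (6/7)
17. 8656.294ms @ 102/7 + 509.194ms (6/7)
18. 9165.488ms @ 108/7 + 509.194ms (6/7)
19. 9674.682ms @ 114/7 + 509.194ms (6/7)
20. 10183.876ms @ 120/7 + 509.194ms (6/7)
21. 10693.069ms @ 18 + 891.089ms (3/2)
22. 11584.158ms @ 39/2 + 891.089ms (3/2)
23. 12475.248ms @ 21 + 891.089ms (3/2)
24. 13366.337ms @ 45/2 + 445.545ms (3/4)
25. 13811.881ms @ 93/4 + 445.545ms (3/4)

note 8 onset = 48/7b = 4073.55ms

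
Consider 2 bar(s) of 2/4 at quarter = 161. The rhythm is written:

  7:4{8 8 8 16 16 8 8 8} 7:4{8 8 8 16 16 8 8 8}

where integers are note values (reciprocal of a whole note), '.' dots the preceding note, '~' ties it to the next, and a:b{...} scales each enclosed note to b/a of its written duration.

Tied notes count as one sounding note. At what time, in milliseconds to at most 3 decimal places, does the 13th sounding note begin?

note 13 onset = 3b = 1118.012ms

1. 0.0ms @ 0 + 106.477ms (2/7)
2. 106.477ms @ 2/7 + 106.477ms (2/7)
3. 212.955ms @ 4/7 + 106.477ms (2/7)
4. 319.432ms @ 6/7 + 53.239ms (1/7)
5. 372.671ms @ 1 + 53.239ms (1/7)
6. 425.909ms @ 8/7 + 106.477ms (2/7)
7. 532.387ms @ 10/7 + 106.477ms (2/7)
8. 638.864ms @ 12/7 + 106.477ms (2/7)
9. 745.342ms @ 2 + 106.477ms (2/7)
10. 851.819ms @ 16/7 + 106.477ms (2/7)
11. 958.296ms @ 18/7 + 106.477ms (2/7)
12. 1064.774ms @ 20/7 + 53.239ms (1/7)
13. 1118.012ms @ 3 + 53.239ms (1/7)
14. 1171.251ms @ 22/7 + 106.477ms (2/7)
15. 1277.728ms @ 24/7 + 106.477ms (2/7)
16. 1384.206ms @ 26/7 + 106.477ms (2/7)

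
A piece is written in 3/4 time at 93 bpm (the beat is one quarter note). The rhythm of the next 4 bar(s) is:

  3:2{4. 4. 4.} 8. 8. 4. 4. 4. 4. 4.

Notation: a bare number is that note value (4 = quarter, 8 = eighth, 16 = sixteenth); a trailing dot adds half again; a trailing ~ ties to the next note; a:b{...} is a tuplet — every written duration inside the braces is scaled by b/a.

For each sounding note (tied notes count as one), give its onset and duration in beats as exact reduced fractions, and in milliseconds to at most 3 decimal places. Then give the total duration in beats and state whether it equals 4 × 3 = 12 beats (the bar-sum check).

1) 0.0ms=0b +645.161ms=1b
2) 645.161ms=1b +645.161ms=1b
3) 1290.323ms=2b +645.161ms=1b
4) 1935.484ms=3b +483.871ms=3/4b
5) 2419.355ms=15/4b +483.871ms=3/4b
6) 2903.226ms=9/2b +967.742ms=3/2b
7) 3870.968ms=6b +967.742ms=3/2b
8) 4838.71ms=15/2b +967.742ms=3/2b
9) 5806.452ms=9b +967.742ms=3/2b
10) 6774.194ms=21/2b +967.742ms=3/2b
Σ=12b of 12 (93bpm 3/4) — PASS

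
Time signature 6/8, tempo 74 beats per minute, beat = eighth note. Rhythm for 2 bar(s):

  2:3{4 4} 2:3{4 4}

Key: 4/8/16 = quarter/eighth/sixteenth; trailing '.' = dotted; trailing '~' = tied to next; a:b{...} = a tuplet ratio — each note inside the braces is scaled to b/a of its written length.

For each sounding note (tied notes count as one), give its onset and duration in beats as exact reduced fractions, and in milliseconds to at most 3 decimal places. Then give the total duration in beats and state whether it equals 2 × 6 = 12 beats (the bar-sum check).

1) 0.0ms=0b +2432.432ms=3b
2) 2432.432ms=3b +2432.432ms=3b
3) 4864.865ms=6b +2432.432ms=3b
4) 7297.297ms=9b +2432.432ms=3b
Σ=12b of 12 (74bpm 6/8) — PASS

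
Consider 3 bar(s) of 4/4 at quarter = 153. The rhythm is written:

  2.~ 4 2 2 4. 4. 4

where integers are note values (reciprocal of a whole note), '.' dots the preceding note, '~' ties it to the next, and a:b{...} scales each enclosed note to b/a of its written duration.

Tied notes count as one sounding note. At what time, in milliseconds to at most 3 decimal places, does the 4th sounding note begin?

1. 0.0ms @ 0 + 1568.627ms (4)
2. 1568.627ms @ 4 + 784.314ms (2)
3. 2352.941ms @ 6 + 784.314ms (2)
4. 3137.255ms @ 8 + 588.235ms (3/2)
5. 3725.49ms @ 19/2 + 588.235ms (3/2)
6. 4313.725ms @ 11 + 392.157ms (1)

note 4 onset = 8b = 3137.255ms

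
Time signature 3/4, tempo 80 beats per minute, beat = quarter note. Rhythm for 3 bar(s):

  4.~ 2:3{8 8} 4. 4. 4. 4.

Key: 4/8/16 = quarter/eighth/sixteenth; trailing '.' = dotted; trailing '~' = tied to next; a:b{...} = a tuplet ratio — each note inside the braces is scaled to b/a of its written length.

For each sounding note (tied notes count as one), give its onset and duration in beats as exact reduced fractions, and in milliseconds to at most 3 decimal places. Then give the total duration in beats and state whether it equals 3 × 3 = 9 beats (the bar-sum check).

1) 0.0ms=0b +1687.5ms=9/4b
2) 1687.5ms=9/4b +562.5ms=3/4b
3) 2250.0ms=3b +1125.0ms=3/2b
4) 3375.0ms=9/2b +1125.0ms=3/2b
5) 4500.0ms=6b +1125.0ms=3/2b
6) 5625.0ms=15/2b +1125.0ms=3/2b
Σ=9b of 9 (80bpm 3/4) — PASS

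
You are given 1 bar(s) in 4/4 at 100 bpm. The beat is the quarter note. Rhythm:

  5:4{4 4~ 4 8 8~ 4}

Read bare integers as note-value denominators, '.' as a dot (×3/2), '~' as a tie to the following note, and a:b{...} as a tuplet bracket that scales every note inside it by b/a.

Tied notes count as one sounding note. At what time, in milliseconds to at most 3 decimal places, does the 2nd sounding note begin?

note 2 onset = 4/5b = 480.0ms

1. 0.0ms @ 0 + 480.0ms (4/5)
2. 480.0ms @ 4/5 + 960.0ms (8/5)
3. 1440.0ms @ 12/5 + 240.0ms (2/5)
4. 1680.0ms @ 14/5 + 720.0ms (6/5)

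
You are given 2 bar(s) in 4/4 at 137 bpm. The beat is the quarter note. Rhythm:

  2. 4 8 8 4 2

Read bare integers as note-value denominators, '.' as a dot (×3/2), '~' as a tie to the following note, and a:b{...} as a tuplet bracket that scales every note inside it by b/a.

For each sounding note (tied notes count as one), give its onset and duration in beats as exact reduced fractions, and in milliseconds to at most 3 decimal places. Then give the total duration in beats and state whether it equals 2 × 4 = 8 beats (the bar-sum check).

1) 0.0ms=0b +1313.869ms=3b
2) 1313.869ms=3b +437.956ms=1b
3) 1751.825ms=4b +218.978ms=1/2b
4) 1970.803ms=9/2b +218.978ms=1/2b
5) 2189.781ms=5b +437.956ms=1b
6) 2627.737ms=6b +875.912ms=2b
Σ=8b of 8 (137bpm 4/4) — PASS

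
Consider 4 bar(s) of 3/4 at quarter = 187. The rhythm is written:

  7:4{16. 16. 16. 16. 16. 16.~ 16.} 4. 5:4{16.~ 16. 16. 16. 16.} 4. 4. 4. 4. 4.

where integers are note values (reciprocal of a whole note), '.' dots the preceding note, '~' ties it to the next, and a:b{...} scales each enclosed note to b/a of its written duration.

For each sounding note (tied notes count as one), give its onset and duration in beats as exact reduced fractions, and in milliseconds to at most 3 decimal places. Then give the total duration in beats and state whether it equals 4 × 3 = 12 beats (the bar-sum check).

1) 0.0ms=0b +68.755ms=3/14b
2) 68.755ms=3/14b +68.755ms=3/14b
3) 137.51ms=3/7b +68.755ms=3/14b
4) 206.264ms=9/14b +68.755ms=3/14b
5) 275.019ms=6/7b +68.755ms=3/14b
6) 343.774ms=15/14b +137.51ms=3/7b
7) 481.283ms=3/2b +481.283ms=3/2b
8) 962.567ms=3b +192.513ms=3/5b
9) 1155.08ms=18/5b +96.257ms=3/10b
10) 1251.337ms=39/10b +96.257ms=3/10b
11) 1347.594ms=21/5b +96.257ms=3/10b
12) 1443.85ms=9/2b +481.283ms=3/2b
13) 1925.134ms=6b +481.283ms=3/2b
14) 2406.417ms=15/2b +481.283ms=3/2b
15) 2887.701ms=9b +481.283ms=3/2b
16) 3368.984ms=21/2b +481.283ms=3/2b
Σ=12b of 12 (187bpm 3/4) — PASS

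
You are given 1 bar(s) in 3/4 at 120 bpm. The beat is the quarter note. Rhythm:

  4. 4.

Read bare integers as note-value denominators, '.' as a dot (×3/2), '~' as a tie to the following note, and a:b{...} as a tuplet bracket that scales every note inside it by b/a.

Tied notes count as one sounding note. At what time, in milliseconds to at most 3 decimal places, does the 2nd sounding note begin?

note 2 onset = 3/2b = 750.0ms

1. 0.0ms @ 0 + 750.0ms (3/2)
2. 750.0ms @ 3/2 + 750.0ms (3/2)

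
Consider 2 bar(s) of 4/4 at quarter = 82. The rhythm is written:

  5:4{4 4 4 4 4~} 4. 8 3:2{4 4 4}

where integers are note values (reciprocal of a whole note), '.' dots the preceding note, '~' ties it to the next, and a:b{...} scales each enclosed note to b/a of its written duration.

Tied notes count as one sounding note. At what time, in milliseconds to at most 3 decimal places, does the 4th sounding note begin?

1. 0.0ms @ 0 + 585.366ms (4/5)
2. 585.366ms @ 4/5 + 585.366ms (4/5)
3. 1170.732ms @ 8/5 + 585.366ms (4/5)
4. 1756.098ms @ 12/5 + 585.366ms (4/5)
5. 2341.463ms @ 16/5 + 1682.927ms (23/10)
6. 4024.39ms @ 11/2 + 365.854ms (1/2)
7. 4390.244ms @ 6 + 487.805ms (2/3)
8. 4878.049ms @ 20/3 + 487.805ms (2/3)
9. 5365.854ms @ 22/3 + 487.805ms (2/3)

note 4 onset = 12/5b = 1756.098ms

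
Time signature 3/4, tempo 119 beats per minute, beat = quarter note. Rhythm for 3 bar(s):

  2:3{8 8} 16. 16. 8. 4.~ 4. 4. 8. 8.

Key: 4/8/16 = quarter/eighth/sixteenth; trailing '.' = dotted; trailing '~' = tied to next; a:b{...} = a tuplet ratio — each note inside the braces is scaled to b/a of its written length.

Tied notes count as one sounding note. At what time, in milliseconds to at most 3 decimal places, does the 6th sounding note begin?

1. 0.0ms @ 0 + 378.151ms (3/4)
2. 378.151ms @ 3/4 + 378.151ms (3/4)
3. 756.303ms @ 3/2 + 189.076ms (3/8)
4. 945.378ms @ 15/8 + 189.076ms (3/8)
5. 1134.454ms @ 9/4 + 378.151ms (3/4)
6. 1512.605ms @ 3 + 1512.605ms (3)
7. 3025.21ms @ 6 + 756.303ms (3/2)
8. 3781.513ms @ 15/2 + 378.151ms (3/4)
9. 4159.664ms @ 33/4 + 378.151ms (3/4)

note 6 onset = 3b = 1512.605ms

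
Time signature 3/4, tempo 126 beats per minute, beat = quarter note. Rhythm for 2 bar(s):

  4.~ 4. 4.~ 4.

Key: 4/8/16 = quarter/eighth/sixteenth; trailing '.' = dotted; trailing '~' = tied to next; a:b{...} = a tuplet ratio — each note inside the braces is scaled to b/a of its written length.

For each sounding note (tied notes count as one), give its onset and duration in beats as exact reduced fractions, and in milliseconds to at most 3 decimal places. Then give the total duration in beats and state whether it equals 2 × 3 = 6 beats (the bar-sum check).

1) 0.0ms=0b +1428.571ms=3b
2) 1428.571ms=3b +1428.571ms=3b
Σ=6b of 6 (126bpm 3/4) — PASS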